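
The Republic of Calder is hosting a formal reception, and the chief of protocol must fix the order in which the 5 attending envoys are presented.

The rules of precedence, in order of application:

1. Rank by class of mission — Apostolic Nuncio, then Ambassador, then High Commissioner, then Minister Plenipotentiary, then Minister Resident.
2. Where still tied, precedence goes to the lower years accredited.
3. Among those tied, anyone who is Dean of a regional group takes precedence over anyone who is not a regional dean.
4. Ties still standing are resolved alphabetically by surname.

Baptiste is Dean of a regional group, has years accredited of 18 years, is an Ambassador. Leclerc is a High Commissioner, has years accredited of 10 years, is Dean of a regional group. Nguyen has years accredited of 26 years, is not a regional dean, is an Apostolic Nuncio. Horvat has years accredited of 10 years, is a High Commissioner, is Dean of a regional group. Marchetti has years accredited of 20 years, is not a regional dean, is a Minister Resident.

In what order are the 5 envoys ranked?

Nguyen, Baptiste, Horvat, Leclerc, Marchetti

By class of mission: Nguyen (Apostolic Nuncio); then Baptiste (Ambassador); then Horvat and Leclerc (High Commissioner); then Marchetti (Minister Resident).
Horvat and Leclerc both have years accredited 10 years, so the next rule applies.
Horvat and Leclerc are each Dean of a regional group, so the next rule applies.
Among Horvat and Leclerc, alphabetically by surname: Horvat before Leclerc.
Full order: Nguyen, Baptiste, Horvat, Leclerc, Marchetti.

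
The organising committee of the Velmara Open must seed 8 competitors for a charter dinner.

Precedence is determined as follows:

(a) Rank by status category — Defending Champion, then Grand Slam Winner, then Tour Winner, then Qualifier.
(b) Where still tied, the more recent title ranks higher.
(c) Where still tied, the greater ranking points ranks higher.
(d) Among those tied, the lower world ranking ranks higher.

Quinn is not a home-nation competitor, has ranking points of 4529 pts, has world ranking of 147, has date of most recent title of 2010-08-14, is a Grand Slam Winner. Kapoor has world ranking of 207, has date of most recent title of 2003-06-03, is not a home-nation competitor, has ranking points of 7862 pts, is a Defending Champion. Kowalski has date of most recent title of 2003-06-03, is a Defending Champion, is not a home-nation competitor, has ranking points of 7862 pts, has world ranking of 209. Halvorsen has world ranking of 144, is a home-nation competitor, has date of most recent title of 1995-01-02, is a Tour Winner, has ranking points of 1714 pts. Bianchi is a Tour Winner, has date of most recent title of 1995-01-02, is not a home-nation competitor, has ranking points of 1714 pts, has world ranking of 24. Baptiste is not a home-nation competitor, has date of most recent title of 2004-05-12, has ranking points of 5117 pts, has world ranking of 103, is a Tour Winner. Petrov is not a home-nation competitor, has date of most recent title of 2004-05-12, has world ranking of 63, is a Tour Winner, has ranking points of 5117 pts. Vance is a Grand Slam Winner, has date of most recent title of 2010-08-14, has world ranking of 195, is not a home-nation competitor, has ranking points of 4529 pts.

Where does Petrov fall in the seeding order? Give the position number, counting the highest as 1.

5

By status category: Kapoor and Kowalski (Defending Champion); then Quinn and Vance (Grand Slam Winner); then Petrov, Baptiste, Bianchi and Halvorsen (Tour Winner).
Kapoor and Kowalski both have date of most recent title 2003-06-03, so the next rule applies.
Kapoor and Kowalski both have ranking points 7862 pts, so the next rule applies.
Among Kapoor and Kowalski, by world ranking (lower first): Kapoor (207) before Kowalski (209).
Quinn and Vance both have date of most recent title 2010-08-14, so the next rule applies.
Quinn and Vance both have ranking points 4529 pts, so the next rule applies.
Among Quinn and Vance, by world ranking (lower first): Quinn (147) before Vance (195).
Among Petrov, Baptiste, Bianchi and Halvorsen, by date of most recent title (later first): Petrov and Baptiste (2004-05-12) before Bianchi and Halvorsen (1995-01-02).
Petrov and Baptiste both have ranking points 5117 pts, so the next rule applies.
Among Petrov and Baptiste, by world ranking (lower first): Petrov (63) before Baptiste (103).
Bianchi and Halvorsen both have ranking points 1714 pts, so the next rule applies.
Among Bianchi and Halvorsen, by world ranking (lower first): Bianchi (24) before Halvorsen (144).
Order: Kapoor, Kowalski, Quinn, Vance, Petrov, Baptiste, Bianchi, Halvorsen. So position 5.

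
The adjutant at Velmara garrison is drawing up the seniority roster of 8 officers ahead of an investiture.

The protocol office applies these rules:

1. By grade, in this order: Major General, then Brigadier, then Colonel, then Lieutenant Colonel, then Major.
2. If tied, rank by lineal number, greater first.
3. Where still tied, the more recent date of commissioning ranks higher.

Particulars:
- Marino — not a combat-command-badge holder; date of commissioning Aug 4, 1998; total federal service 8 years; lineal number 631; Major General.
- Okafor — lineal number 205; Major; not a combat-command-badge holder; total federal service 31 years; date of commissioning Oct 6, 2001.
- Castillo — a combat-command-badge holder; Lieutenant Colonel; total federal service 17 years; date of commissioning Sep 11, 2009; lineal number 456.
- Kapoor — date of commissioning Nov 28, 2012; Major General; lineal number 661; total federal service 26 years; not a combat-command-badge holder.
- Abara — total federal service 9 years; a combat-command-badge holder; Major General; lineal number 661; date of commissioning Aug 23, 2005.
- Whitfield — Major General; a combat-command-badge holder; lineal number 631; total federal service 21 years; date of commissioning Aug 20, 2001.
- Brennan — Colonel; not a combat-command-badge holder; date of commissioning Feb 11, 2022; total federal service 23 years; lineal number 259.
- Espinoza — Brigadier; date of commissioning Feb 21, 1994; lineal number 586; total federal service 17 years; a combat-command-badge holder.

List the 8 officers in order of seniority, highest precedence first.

By grade: Kapoor, Abara, Whitfield and Marino (Major General); then Espinoza (Brigadier); then Brennan (Colonel); then Castillo (Lieutenant Colonel); then Okafor (Major).
Among Kapoor, Abara, Whitfield and Marino, by lineal number (higher first): Kapoor and Abara (661) before Whitfield and Marino (631).
Among Kapoor and Abara, by date of commissioning (later first): Kapoor (Nov 28, 2012) before Abara (Aug 23, 2005).
Among Whitfield and Marino, by date of commissioning (later first): Whitfield (Aug 20, 2001) before Marino (Aug 4, 1998).
Full order: Kapoor, Abara, Whitfield, Marino, Espinoza, Brennan, Castillo, Okafor.

Kapoor, Abara, Whitfield, Marino, Espinoza, Brennan, Castillo, Okafor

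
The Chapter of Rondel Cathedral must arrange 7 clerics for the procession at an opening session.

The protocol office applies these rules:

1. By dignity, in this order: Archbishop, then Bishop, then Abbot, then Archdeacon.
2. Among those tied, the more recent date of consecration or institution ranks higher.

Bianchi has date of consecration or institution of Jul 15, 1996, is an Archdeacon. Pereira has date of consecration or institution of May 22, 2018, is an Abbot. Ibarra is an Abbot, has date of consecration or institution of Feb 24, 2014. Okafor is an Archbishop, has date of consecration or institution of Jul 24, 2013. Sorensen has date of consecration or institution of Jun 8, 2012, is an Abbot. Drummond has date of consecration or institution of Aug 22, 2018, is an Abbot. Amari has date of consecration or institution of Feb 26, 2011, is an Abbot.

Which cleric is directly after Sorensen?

Amari

By dignity: Okafor (Archbishop); then Drummond, Pereira, Ibarra, Sorensen and Amari (Abbot); then Bianchi (Archdeacon).
Among Drummond, Pereira, Ibarra, Sorensen and Amari, by date of consecration or institution (later first): Drummond (Aug 22, 2018) before Pereira (May 22, 2018) before Ibarra (Feb 24, 2014) before Sorensen (Jun 8, 2012) before Amari (Feb 26, 2011).
Order: Okafor, Drummond, Pereira, Ibarra, Sorensen, Amari, Bianchi.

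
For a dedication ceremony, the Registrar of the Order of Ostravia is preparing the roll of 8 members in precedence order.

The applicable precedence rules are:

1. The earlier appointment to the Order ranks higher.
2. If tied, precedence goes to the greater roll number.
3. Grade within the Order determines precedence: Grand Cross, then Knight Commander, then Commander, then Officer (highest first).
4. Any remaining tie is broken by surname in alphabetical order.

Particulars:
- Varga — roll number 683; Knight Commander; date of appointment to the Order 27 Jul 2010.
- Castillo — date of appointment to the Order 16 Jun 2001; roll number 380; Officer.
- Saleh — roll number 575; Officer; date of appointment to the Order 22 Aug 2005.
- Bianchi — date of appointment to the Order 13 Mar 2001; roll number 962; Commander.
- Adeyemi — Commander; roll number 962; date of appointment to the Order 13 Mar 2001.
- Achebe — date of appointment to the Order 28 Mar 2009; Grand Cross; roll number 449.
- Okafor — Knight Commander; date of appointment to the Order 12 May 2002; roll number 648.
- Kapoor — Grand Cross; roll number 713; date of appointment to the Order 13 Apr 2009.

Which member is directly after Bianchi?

By date of appointment to the Order (earlier first): Adeyemi and Bianchi (both 13 Mar 2001); then Castillo (16 Jun 2001); then Okafor (12 May 2002); then Saleh (22 Aug 2005); then Achebe (28 Mar 2009); then Kapoor (13 Apr 2009); then Varga (27 Jul 2010).
Adeyemi and Bianchi both have roll number 962, so the next rule applies.
Adeyemi and Bianchi are each Commander, so the next rule applies.
Among Adeyemi and Bianchi, alphabetically by surname: Adeyemi before Bianchi.
Order: Adeyemi, Bianchi, Castillo, Okafor, Saleh, Achebe, Kapoor, Varga.

Castillo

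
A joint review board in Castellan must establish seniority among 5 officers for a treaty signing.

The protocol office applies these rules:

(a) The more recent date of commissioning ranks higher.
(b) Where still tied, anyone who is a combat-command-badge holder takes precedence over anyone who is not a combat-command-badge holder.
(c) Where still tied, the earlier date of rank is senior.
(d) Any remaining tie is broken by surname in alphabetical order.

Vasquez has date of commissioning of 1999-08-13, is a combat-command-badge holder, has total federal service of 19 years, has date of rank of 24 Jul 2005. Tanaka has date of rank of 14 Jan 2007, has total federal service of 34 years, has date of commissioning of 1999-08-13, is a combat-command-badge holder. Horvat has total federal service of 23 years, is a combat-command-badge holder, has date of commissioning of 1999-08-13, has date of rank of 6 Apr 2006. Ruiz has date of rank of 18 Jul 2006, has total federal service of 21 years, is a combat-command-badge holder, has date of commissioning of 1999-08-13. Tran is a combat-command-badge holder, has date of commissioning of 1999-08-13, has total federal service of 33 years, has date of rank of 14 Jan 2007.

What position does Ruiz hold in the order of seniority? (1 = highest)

3

By date of commissioning (later first): Vasquez, Horvat, Ruiz, Tanaka and Tran (each 1999-08-13).
Vasquez, Horvat, Ruiz, Tanaka and Tran are each a combat-command-badge holder, so the next rule applies.
Among Vasquez, Horvat, Ruiz, Tanaka and Tran, by date of rank (earlier first): Vasquez (24 Jul 2005) before Horvat (6 Apr 2006) before Ruiz (18 Jul 2006) before Tanaka and Tran (14 Jan 2007).
Among Tanaka and Tran, alphabetically by surname: Tanaka before Tran.
Order: Vasquez, Horvat, Ruiz, Tanaka, Tran. So position 3.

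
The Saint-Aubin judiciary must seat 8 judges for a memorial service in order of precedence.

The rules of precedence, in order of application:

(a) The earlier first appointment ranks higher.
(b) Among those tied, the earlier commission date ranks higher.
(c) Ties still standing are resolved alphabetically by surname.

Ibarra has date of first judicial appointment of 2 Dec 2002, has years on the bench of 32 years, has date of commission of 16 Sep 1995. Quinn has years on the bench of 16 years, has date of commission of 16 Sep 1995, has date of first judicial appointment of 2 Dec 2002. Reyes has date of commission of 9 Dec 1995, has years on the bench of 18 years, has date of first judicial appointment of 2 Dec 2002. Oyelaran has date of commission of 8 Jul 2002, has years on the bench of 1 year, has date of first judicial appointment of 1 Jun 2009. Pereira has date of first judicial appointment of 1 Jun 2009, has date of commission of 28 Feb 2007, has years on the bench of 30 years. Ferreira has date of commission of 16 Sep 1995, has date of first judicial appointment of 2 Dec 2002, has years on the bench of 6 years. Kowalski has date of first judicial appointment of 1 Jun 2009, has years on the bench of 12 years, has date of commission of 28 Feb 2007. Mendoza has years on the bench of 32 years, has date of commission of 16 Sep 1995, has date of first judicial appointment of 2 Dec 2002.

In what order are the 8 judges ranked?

Ferreira, Ibarra, Mendoza, Quinn, Reyes, Oyelaran, Kowalski, Pereira

By date of first judicial appointment (earlier first): Ferreira, Ibarra, Mendoza, Quinn and Reyes (each 2 Dec 2002); then Oyelaran, Kowalski and Pereira (each 1 Jun 2009).
Among Ferreira, Ibarra, Mendoza, Quinn and Reyes, by date of commission (earlier first): Ferreira, Ibarra, Mendoza and Quinn (16 Sep 1995) before Reyes (9 Dec 1995).
Among Ferreira, Ibarra, Mendoza and Quinn, alphabetically by surname: Ferreira before Ibarra before Mendoza before Quinn.
Among Oyelaran, Kowalski and Pereira, by date of commission (earlier first): Oyelaran (8 Jul 2002) before Kowalski and Pereira (28 Feb 2007).
Among Kowalski and Pereira, alphabetically by surname: Kowalski before Pereira.
Full order: Ferreira, Ibarra, Mendoza, Quinn, Reyes, Oyelaran, Kowalski, Pereira.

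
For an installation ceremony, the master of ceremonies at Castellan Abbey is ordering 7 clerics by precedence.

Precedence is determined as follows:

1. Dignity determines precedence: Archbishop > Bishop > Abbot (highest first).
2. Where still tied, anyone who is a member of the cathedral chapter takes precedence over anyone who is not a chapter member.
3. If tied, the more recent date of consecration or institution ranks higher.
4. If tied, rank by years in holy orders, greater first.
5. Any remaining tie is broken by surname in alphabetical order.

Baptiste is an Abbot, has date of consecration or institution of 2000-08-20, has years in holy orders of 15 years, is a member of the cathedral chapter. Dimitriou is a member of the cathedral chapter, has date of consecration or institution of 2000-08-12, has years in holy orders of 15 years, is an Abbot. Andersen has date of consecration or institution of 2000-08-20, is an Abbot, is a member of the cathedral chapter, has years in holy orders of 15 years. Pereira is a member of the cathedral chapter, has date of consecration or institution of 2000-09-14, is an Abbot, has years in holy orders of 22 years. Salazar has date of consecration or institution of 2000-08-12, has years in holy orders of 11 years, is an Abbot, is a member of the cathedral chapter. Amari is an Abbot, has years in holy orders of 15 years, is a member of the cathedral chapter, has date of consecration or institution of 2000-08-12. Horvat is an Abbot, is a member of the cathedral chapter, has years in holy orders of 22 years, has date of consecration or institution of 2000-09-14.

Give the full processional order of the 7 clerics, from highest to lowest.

Horvat, Pereira, Andersen, Baptiste, Amari, Dimitriou, Salazar

By dignity: Horvat, Pereira, Andersen, Baptiste, Amari, Dimitriou and Salazar (Abbot).
Horvat, Pereira, Andersen, Baptiste, Amari, Dimitriou and Salazar are each a member of the cathedral chapter, so the next rule applies.
Among Horvat, Pereira, Andersen, Baptiste, Amari, Dimitriou and Salazar, by date of consecration or institution (later first): Horvat and Pereira (2000-09-14) before Andersen and Baptiste (2000-08-20) before Amari, Dimitriou and Salazar (2000-08-12).
Horvat and Pereira both have years in holy orders 22 years, so the next rule applies.
Among Horvat and Pereira, alphabetically by surname: Horvat before Pereira.
Andersen and Baptiste both have years in holy orders 15 years, so the next rule applies.
Among Andersen and Baptiste, alphabetically by surname: Andersen before Baptiste.
Among Amari, Dimitriou and Salazar, by years in holy orders (higher first): Amari and Dimitriou (15 years) before Salazar (11 years).
Among Amari and Dimitriou, alphabetically by surname: Amari before Dimitriou.
Full order: Horvat, Pereira, Andersen, Baptiste, Amari, Dimitriou, Salazar.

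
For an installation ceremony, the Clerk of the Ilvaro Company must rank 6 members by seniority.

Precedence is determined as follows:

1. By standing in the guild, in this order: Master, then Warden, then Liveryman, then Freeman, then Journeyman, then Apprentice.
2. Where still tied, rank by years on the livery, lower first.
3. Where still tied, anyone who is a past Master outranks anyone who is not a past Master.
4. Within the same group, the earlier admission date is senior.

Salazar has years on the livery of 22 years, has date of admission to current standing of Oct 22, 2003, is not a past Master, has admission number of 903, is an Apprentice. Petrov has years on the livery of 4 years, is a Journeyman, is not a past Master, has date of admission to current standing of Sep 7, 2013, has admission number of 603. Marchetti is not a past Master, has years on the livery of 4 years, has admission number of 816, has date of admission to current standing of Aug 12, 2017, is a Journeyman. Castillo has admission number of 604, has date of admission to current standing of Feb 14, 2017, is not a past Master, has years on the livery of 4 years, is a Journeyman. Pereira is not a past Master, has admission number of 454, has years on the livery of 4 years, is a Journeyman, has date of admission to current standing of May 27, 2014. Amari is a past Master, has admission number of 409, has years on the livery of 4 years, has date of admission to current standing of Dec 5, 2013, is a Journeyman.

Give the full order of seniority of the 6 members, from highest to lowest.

Amari, Petrov, Pereira, Castillo, Marchetti, Salazar

By standing in the guild: Amari, Petrov, Pereira, Castillo and Marchetti (Journeyman); then Salazar (Apprentice).
Amari, Petrov, Pereira, Castillo and Marchetti all have years on the livery 4 years, so the next rule applies.
Among Amari, Petrov, Pereira, Castillo and Marchetti, a past Master before not a past Master: Amari (a past Master) before Petrov, Pereira, Castillo and Marchetti (not a past Master).
Among Petrov, Pereira, Castillo and Marchetti, by date of admission to current standing (earlier first): Petrov (Sep 7, 2013) before Pereira (May 27, 2014) before Castillo (Feb 14, 2017) before Marchetti (Aug 12, 2017).
Full order: Amari, Petrov, Pereira, Castillo, Marchetti, Salazar.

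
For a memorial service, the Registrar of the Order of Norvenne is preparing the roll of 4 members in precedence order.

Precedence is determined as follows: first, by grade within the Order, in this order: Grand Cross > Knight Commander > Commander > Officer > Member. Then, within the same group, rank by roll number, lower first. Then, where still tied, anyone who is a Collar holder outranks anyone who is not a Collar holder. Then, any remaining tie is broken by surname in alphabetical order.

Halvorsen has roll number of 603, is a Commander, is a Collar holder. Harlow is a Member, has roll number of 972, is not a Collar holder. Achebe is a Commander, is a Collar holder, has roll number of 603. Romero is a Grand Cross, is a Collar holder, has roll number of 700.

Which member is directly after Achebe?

Halvorsen

By grade within the Order: Romero (Grand Cross); then Achebe and Halvorsen (Commander); then Harlow (Member).
Achebe and Halvorsen both have roll number 603, so the next rule applies.
Achebe and Halvorsen are each a Collar holder, so the next rule applies.
Among Achebe and Halvorsen, alphabetically by surname: Achebe before Halvorsen.
Order: Romero, Achebe, Halvorsen, Harlow.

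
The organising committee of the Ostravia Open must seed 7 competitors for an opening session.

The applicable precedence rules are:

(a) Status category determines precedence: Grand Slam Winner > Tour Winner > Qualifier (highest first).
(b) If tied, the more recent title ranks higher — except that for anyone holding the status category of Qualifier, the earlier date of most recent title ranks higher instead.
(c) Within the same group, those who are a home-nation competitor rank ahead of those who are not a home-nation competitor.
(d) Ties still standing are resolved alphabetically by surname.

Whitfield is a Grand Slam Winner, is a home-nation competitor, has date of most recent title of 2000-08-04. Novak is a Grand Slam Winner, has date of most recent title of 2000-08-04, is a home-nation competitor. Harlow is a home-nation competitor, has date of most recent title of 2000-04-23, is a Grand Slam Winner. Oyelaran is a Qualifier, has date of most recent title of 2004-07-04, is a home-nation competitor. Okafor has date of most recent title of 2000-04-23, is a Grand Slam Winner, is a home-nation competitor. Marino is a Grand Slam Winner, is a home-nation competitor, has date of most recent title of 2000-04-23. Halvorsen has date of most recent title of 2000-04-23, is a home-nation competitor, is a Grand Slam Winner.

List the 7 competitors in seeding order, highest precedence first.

By status category: Novak, Whitfield, Halvorsen, Harlow, Marino and Okafor (Grand Slam Winner); then Oyelaran (Qualifier).
Among Novak, Whitfield, Halvorsen, Harlow, Marino and Okafor, by date of most recent title (later first): Novak and Whitfield (2000-08-04) before Halvorsen, Harlow, Marino and Okafor (2000-04-23).
Novak and Whitfield are each a home-nation competitor, so the next rule applies.
Among Novak and Whitfield, alphabetically by surname: Novak before Whitfield.
Halvorsen, Harlow, Marino and Okafor are each a home-nation competitor, so the next rule applies.
Among Halvorsen, Harlow, Marino and Okafor, alphabetically by surname: Halvorsen before Harlow before Marino before Okafor.
Full order: Novak, Whitfield, Halvorsen, Harlow, Marino, Okafor, Oyelaran.

Novak, Whitfield, Halvorsen, Harlow, Marino, Okafor, Oyelaran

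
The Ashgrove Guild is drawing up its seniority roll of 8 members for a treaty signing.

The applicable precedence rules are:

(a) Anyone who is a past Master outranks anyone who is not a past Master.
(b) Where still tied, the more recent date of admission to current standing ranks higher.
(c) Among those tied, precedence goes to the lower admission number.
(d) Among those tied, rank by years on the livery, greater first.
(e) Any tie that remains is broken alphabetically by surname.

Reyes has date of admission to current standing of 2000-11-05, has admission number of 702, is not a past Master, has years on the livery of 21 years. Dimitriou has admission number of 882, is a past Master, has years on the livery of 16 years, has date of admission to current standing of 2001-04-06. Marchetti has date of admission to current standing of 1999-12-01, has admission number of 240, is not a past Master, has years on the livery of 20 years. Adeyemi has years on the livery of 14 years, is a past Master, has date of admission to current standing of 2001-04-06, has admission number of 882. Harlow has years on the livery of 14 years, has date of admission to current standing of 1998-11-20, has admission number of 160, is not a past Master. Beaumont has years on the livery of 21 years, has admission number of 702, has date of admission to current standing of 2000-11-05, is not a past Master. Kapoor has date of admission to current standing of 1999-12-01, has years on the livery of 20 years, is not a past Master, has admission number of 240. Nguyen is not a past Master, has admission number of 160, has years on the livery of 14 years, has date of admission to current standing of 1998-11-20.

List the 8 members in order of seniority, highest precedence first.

Dimitriou, Adeyemi, Beaumont, Reyes, Kapoor, Marchetti, Harlow, Nguyen

By the first rule: Dimitriou and Adeyemi (both a past Master); then Beaumont, Reyes, Kapoor, Marchetti, Harlow and Nguyen (each not a past Master).
Dimitriou and Adeyemi both have date of admission to current standing 2001-04-06, so the next rule applies.
Dimitriou and Adeyemi both have admission number 882, so the next rule applies.
Among Dimitriou and Adeyemi, by years on the livery (higher first): Dimitriou (16 years) before Adeyemi (14 years).
Among Beaumont, Reyes, Kapoor, Marchetti, Harlow and Nguyen, by date of admission to current standing (later first): Beaumont and Reyes (2000-11-05) before Kapoor and Marchetti (1999-12-01) before Harlow and Nguyen (1998-11-20).
Beaumont and Reyes both have admission number 702, so the next rule applies.
Beaumont and Reyes both have years on the livery 21 years, so the next rule applies.
Among Beaumont and Reyes, alphabetically by surname: Beaumont before Reyes.
Kapoor and Marchetti both have admission number 240, so the next rule applies.
Kapoor and Marchetti both have years on the livery 20 years, so the next rule applies.
Among Kapoor and Marchetti, alphabetically by surname: Kapoor before Marchetti.
Harlow and Nguyen both have admission number 160, so the next rule applies.
Harlow and Nguyen both have years on the livery 14 years, so the next rule applies.
Among Harlow and Nguyen, alphabetically by surname: Harlow before Nguyen.
Full order: Dimitriou, Adeyemi, Beaumont, Reyes, Kapoor, Marchetti, Harlow, Nguyen.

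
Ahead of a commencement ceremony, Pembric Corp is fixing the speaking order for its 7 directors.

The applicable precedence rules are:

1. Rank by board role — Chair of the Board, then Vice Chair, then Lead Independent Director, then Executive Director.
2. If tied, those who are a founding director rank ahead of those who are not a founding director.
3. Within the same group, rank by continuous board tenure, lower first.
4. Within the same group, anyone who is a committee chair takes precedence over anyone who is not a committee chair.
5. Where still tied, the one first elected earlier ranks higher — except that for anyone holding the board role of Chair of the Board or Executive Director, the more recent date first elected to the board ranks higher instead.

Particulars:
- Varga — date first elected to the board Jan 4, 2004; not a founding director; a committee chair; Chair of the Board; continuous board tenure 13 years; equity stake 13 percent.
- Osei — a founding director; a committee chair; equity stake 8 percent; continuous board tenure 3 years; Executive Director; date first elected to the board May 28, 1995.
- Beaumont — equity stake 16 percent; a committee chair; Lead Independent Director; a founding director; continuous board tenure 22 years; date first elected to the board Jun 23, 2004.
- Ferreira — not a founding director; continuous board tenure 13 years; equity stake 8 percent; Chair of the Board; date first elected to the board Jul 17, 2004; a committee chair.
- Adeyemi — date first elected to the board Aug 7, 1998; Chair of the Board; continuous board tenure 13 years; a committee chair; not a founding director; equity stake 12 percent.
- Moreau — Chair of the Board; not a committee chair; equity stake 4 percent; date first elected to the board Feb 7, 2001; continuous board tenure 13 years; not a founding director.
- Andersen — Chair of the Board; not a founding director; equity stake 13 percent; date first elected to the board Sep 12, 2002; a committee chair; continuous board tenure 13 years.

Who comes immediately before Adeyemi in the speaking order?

Andersen

By board role: Ferreira, Varga, Andersen, Adeyemi and Moreau (Chair of the Board); then Beaumont (Lead Independent Director); then Osei (Executive Director).
Ferreira, Varga, Andersen, Adeyemi and Moreau are each not a founding director, so the next rule applies.
Ferreira, Varga, Andersen, Adeyemi and Moreau all have continuous board tenure 13 years, so the next rule applies.
Among Ferreira, Varga, Andersen, Adeyemi and Moreau, a committee chair before not a committee chair: Ferreira, Varga, Andersen and Adeyemi (a committee chair) before Moreau (not a committee chair).
Among Ferreira, Varga, Andersen and Adeyemi, by date first elected to the board (later first) (reversed rule for this group): Ferreira (Jul 17, 2004) before Varga (Jan 4, 2004) before Andersen (Sep 12, 2002) before Adeyemi (Aug 7, 1998).
Order: Ferreira, Varga, Andersen, Adeyemi, Moreau, Beaumont, Osei.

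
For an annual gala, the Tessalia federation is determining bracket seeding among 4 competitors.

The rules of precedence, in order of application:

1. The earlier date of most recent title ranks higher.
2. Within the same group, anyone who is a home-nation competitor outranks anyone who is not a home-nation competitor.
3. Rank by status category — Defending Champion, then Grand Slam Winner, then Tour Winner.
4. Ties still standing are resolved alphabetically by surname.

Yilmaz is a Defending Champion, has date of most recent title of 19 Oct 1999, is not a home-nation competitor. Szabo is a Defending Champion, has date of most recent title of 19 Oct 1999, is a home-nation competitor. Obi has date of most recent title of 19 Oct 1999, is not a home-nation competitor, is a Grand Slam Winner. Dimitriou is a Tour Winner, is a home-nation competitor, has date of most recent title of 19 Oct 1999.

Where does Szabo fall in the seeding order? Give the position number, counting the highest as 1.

By date of most recent title (earlier first): Szabo, Dimitriou, Yilmaz and Obi (each 19 Oct 1999).
Among Szabo, Dimitriou, Yilmaz and Obi, a home-nation competitor before not a home-nation competitor: Szabo and Dimitriou (a home-nation competitor) before Yilmaz and Obi (not a home-nation competitor).
Among Szabo and Dimitriou, by status category: Szabo (Defending Champion) before Dimitriou (Tour Winner).
Among Yilmaz and Obi, by status category: Yilmaz (Defending Champion) before Obi (Grand Slam Winner).
Order: Szabo, Dimitriou, Yilmaz, Obi. So position 1.

1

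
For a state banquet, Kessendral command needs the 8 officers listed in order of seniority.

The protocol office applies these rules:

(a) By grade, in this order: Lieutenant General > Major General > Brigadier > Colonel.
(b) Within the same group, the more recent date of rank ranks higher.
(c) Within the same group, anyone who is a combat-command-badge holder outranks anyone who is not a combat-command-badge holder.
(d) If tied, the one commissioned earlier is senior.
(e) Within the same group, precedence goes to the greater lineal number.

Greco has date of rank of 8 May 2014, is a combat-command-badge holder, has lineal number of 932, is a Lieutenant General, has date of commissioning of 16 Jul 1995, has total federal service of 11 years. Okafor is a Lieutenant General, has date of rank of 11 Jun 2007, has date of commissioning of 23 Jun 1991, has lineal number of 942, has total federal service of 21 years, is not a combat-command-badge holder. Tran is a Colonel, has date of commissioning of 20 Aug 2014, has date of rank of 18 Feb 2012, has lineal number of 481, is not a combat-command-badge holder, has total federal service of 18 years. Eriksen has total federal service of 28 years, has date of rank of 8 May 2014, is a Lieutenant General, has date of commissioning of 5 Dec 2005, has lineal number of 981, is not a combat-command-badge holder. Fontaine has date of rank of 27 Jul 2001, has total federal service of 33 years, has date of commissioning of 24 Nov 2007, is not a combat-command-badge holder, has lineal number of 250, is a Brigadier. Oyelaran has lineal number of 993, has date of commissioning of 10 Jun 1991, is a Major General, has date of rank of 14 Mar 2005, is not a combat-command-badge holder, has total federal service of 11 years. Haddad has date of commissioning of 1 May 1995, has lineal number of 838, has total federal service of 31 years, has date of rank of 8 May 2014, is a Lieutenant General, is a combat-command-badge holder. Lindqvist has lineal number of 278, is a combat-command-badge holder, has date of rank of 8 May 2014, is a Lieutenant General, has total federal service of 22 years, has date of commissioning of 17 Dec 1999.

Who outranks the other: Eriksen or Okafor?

Eriksen

By grade: Haddad, Greco, Lindqvist, Eriksen and Okafor (Lieutenant General); then Oyelaran (Major General); then Fontaine (Brigadier); then Tran (Colonel).
Among Haddad, Greco, Lindqvist, Eriksen and Okafor, by date of rank (later first): Haddad, Greco, Lindqvist and Eriksen (8 May 2014) before Okafor (11 Jun 2007).
Among Haddad, Greco, Lindqvist and Eriksen, a combat-command-badge holder before not a combat-command-badge holder: Haddad, Greco and Lindqvist (a combat-command-badge holder) before Eriksen (not a combat-command-badge holder).
Among Haddad, Greco and Lindqvist, by date of commissioning (earlier first): Haddad (1 May 1995) before Greco (16 Jul 1995) before Lindqvist (17 Dec 1999).
So Eriksen takes precedence.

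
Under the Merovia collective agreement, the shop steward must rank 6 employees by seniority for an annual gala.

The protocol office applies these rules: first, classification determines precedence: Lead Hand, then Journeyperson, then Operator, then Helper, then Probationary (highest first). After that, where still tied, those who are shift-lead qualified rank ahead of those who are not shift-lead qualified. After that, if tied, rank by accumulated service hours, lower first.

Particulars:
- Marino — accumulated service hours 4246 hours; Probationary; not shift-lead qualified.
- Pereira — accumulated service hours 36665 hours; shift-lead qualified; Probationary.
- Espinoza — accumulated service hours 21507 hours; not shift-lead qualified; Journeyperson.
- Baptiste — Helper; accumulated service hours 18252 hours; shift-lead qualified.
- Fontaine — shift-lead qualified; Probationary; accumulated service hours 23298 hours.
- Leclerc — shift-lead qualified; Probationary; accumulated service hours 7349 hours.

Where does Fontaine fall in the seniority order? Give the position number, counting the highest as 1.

4

By classification: Espinoza (Journeyperson); then Baptiste (Helper); then Leclerc, Fontaine, Pereira and Marino (Probationary).
Among Leclerc, Fontaine, Pereira and Marino, shift-lead qualified before not shift-lead qualified: Leclerc, Fontaine and Pereira (shift-lead qualified) before Marino (not shift-lead qualified).
Among Leclerc, Fontaine and Pereira, by accumulated service hours (lower first): Leclerc (7349 hours) before Fontaine (23298 hours) before Pereira (36665 hours).
Order: Espinoza, Baptiste, Leclerc, Fontaine, Pereira, Marino. So position 4.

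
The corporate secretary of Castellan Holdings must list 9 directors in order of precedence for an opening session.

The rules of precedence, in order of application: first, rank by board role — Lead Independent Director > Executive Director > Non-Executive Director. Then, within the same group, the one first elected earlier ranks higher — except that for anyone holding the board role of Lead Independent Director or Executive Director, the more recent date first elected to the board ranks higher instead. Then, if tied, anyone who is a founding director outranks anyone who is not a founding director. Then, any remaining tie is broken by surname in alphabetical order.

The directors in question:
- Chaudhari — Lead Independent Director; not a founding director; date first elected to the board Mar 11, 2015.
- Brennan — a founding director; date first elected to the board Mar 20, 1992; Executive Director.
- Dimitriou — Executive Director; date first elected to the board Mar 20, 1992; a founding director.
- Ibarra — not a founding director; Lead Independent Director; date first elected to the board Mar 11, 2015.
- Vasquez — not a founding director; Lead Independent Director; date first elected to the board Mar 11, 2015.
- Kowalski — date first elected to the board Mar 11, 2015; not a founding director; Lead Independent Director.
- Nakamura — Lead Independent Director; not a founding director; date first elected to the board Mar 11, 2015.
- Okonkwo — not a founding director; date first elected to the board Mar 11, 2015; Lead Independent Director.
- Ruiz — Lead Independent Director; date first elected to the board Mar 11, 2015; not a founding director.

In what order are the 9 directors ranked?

By board role: Chaudhari, Ibarra, Kowalski, Nakamura, Okonkwo, Ruiz and Vasquez (Lead Independent Director); then Brennan and Dimitriou (Executive Director).
Chaudhari, Ibarra, Kowalski, Nakamura, Okonkwo, Ruiz and Vasquez all have date first elected to the board Mar 11, 2015, so the next rule applies.
Chaudhari, Ibarra, Kowalski, Nakamura, Okonkwo, Ruiz and Vasquez are each not a founding director, so the next rule applies.
Among Chaudhari, Ibarra, Kowalski, Nakamura, Okonkwo, Ruiz and Vasquez, alphabetically by surname: Chaudhari before Ibarra before Kowalski before Nakamura before Okonkwo before Ruiz before Vasquez.
Brennan and Dimitriou both have date first elected to the board Mar 20, 1992, so the next rule applies.
Brennan and Dimitriou are each a founding director, so the next rule applies.
Among Brennan and Dimitriou, alphabetically by surname: Brennan before Dimitriou.
Full order: Chaudhari, Ibarra, Kowalski, Nakamura, Okonkwo, Ruiz, Vasquez, Brennan, Dimitriou.

Chaudhari, Ibarra, Kowalski, Nakamura, Okonkwo, Ruiz, Vasquez, Brennan, Dimitriou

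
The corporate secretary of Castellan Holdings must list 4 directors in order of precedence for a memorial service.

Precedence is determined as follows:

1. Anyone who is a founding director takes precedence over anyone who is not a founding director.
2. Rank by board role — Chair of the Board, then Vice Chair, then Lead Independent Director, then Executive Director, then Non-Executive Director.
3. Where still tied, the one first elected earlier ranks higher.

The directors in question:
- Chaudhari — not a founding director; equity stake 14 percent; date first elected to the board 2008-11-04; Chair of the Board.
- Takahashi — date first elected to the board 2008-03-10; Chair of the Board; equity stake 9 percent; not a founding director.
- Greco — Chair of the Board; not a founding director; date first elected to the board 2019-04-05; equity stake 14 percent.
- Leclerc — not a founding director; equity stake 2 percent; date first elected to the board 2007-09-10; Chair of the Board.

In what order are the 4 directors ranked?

Leclerc, Takahashi, Chaudhari, Greco

By the first rule: Leclerc, Takahashi, Chaudhari and Greco (each not a founding director).
Leclerc, Takahashi, Chaudhari and Greco are each Chair of the Board, so the next rule applies.
Among Leclerc, Takahashi, Chaudhari and Greco, by date first elected to the board (earlier first): Leclerc (2007-09-10) before Takahashi (2008-03-10) before Chaudhari (2008-11-04) before Greco (2019-04-05).
Full order: Leclerc, Takahashi, Chaudhari, Greco.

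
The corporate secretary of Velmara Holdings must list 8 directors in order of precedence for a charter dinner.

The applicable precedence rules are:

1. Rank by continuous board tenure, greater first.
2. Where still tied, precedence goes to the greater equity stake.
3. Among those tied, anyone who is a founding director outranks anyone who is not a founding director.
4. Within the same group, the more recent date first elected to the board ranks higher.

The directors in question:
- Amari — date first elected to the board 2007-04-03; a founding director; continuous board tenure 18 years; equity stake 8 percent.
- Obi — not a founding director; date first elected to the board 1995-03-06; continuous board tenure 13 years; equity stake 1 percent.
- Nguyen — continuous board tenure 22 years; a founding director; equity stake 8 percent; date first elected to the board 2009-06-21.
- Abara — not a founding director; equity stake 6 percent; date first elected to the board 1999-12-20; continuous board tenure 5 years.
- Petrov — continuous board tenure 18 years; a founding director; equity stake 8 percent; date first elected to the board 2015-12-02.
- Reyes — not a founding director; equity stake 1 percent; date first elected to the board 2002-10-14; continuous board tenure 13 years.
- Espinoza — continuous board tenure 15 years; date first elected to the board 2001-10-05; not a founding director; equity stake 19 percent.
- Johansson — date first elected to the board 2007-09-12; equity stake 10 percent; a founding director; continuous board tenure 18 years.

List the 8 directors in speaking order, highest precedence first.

Nguyen, Johansson, Petrov, Amari, Espinoza, Reyes, Obi, Abara

By continuous board tenure (higher first): Nguyen (22 years); then Johansson, Petrov and Amari (each 18 years); then Espinoza (15 years); then Reyes and Obi (both 13 years); then Abara (5 years).
Among Johansson, Petrov and Amari, by equity stake (higher first): Johansson (10 percent) before Petrov and Amari (8 percent).
Petrov and Amari are each a founding director, so the next rule applies.
Among Petrov and Amari, by date first elected to the board (later first): Petrov (2015-12-02) before Amari (2007-04-03).
Reyes and Obi both have equity stake 1 percent, so the next rule applies.
Reyes and Obi are each not a founding director, so the next rule applies.
Among Reyes and Obi, by date first elected to the board (later first): Reyes (2002-10-14) before Obi (1995-03-06).
Full order: Nguyen, Johansson, Petrov, Amari, Espinoza, Reyes, Obi, Abara.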